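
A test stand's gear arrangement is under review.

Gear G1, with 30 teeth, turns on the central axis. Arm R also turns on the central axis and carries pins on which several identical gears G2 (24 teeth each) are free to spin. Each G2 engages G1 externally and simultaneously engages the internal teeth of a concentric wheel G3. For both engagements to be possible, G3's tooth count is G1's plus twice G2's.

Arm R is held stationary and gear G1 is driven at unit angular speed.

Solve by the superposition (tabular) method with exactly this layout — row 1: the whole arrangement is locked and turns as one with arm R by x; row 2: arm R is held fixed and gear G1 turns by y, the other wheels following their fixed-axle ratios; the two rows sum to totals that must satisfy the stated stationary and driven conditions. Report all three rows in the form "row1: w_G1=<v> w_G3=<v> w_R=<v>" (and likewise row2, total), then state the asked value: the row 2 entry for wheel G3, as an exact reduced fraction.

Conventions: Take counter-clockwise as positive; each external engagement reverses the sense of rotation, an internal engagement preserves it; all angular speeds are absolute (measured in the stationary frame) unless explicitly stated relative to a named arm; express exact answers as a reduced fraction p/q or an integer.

planetary set (30T centre, 24T on arm, 78T internal) — Willis relation
row 1 (train locked, turned with arm): all members turn x
row 2: sun turns y, ring = −(30/78)·y, arm 0
boundary: total ω_arm = x = 0 and total ω_sun = x + y = 1  ⇒  y = 1, x = 0
row 2 ring = −(30/78)·1 = -5/13
totals (row 1 + row 2): sun 0 + 1 = 1, ring 0 + (-5/13) = -5/13, arm 0 + 0 = 0
asked cell (row2, ring) = -5/13

row1: w_G1=0 w_G3=0 w_R=0
row2: w_G1=1 w_G3=-5/13 w_R=0
total: w_G1=1 w_G3=-5/13 w_R=0
asked value: -5/13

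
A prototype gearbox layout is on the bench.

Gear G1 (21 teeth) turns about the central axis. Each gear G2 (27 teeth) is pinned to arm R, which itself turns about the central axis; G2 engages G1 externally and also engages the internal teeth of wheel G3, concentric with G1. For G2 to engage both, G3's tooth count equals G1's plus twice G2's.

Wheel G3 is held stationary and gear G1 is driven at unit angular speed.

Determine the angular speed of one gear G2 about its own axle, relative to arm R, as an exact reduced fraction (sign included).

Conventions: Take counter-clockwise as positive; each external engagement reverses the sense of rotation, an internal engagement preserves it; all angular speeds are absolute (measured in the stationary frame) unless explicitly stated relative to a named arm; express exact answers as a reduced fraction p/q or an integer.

topology: planetary set — G1 21T / G2 27T / G3 75T, arm = carrier (Willis)
ring teeth: 21 + 2·27 = 75
21(ω_sun−ω_arm) = −75(ω_ring−ω_arm),  ω_ring = 0, ω_sun = 1
21(1−ω_arm) = −75(0−ω_arm)  ⇒  96·ω_arm = 21  ⇒  ω_arm = 7/32
sun–planet mesh: 21·(1−7/32) = −27·(ω_p−ω_arm)  ⇒  ω_p−ω_arm = -175/288
exact speed ratio = -175/288

-175/288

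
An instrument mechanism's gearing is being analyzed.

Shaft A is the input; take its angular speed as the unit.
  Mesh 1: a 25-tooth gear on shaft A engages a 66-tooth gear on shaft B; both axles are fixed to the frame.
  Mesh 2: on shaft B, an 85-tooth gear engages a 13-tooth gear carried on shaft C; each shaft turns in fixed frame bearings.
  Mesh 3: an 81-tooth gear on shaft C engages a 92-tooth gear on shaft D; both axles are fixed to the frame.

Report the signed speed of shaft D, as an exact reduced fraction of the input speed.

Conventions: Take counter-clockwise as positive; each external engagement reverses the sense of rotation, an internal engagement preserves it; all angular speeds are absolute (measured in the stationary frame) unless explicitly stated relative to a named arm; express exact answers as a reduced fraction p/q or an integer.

-57375/26312

3-mesh fixed-axis compound train (all bearings frame-fixed)
mesh 1 [25T→66T]: |ω|/ω_in = 1×25/66 = 25/66, sense flips to −
mesh 2 [85T→13T]: |ω|/ω_in = (25/66)×85/13 = 2125/858, sense flips to +
mesh 3 [81T→92T]: |ω|/ω_in = (2125/858)×81/92 = 57375/26312, sense flips to −
signed output speed (× input speed) = -57375/26312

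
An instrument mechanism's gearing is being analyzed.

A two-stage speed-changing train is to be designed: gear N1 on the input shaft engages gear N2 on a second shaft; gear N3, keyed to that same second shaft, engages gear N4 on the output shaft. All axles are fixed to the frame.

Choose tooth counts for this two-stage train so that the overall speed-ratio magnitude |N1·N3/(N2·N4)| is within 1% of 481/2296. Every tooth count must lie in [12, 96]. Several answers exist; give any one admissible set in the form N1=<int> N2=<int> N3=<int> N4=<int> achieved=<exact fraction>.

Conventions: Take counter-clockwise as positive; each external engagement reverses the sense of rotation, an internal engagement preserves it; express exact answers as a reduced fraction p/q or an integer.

topology: fixed-axis compound train — 2 stages, target 481/2296
target = 481/2296 in lowest terms: an exact hit needs N1·N3 = k·481 and N2·N4 = k·2296 for one integer k, every count in [12, 96]; additionally prefer no 1:1 stage (N1 ≠ N2, N3 ≠ N4)
k = 1: N1·N3 = 481 = 13·37, N2·N4 = 2296 = 28·82
achieved = 13·37/(28·82) = 481/2296; |achieved − target| = 0 ≤ 481/229600 ✓

N1=13 N2=28 N3=37 N4=82 achieved=481/2296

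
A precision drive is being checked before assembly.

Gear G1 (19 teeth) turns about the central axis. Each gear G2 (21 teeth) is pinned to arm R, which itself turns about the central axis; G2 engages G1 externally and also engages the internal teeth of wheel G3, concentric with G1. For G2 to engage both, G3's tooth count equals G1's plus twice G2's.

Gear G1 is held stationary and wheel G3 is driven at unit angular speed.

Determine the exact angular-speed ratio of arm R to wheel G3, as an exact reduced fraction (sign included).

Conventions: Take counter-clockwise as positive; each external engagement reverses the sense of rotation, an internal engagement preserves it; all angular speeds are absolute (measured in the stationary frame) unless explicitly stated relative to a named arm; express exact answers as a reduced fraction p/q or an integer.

61/80

class = planetary set [G3 = 19+2·21 = 61; Willis about the carrier]
ring teeth: 19 + 2·21 = 61
19(ω_sun−ω_arm) = −61(ω_ring−ω_arm),  ω_sun = 0, ω_ring = 1
19(0−ω_arm) = −61(1−ω_arm)  ⇒  80·ω_arm = 61  ⇒  ω_arm = 61/80
ω_out/ω_in = 61/80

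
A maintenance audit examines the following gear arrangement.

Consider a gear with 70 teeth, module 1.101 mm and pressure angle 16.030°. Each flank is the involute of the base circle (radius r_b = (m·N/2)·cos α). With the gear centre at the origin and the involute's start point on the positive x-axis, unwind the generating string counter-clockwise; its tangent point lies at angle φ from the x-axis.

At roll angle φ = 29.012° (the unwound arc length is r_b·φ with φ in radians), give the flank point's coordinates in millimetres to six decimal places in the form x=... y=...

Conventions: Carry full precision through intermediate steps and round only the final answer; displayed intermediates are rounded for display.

recognized (one wheel, involute flank): single-mesh tooth geometry, m = 1.101, N = 70
pitch radius r_p = m·N/2 = 1.101·70/2 = 38.535000
base radius r_b = r_p·cos α = 38.535000·cos 16.030° = 37.036653
roll angle φ = 29.012° = 0.50635492 rad
x = r_b·(cos φ + φ·sin φ) = 41.484630
y = r_b·(sin φ − φ·cos φ) = 1.562066

x=41.484630 y=1.562066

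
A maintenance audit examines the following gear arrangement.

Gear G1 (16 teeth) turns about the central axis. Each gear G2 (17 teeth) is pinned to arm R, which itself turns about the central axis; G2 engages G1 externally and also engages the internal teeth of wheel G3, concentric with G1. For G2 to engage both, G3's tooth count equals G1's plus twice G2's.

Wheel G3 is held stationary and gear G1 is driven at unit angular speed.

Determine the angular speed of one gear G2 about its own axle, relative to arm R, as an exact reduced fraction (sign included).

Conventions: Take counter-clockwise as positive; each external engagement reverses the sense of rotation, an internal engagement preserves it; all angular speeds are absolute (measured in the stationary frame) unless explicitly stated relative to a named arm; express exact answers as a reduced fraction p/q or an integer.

class = planetary set [G3 = 16+2·17 = 50; Willis about the carrier]
ring teeth: 16 + 2·17 = 50
16(ω_sun−ω_arm) = −50(ω_ring−ω_arm),  ω_ring = 0, ω_sun = 1
16(1−ω_arm) = −50(0−ω_arm)  ⇒  66·ω_arm = 16  ⇒  ω_arm = 8/33
sun–planet mesh: 16·(1−8/33) = −17·(ω_p−ω_arm)  ⇒  ω_p−ω_arm = -400/561
exact speed ratio = -400/561

-400/561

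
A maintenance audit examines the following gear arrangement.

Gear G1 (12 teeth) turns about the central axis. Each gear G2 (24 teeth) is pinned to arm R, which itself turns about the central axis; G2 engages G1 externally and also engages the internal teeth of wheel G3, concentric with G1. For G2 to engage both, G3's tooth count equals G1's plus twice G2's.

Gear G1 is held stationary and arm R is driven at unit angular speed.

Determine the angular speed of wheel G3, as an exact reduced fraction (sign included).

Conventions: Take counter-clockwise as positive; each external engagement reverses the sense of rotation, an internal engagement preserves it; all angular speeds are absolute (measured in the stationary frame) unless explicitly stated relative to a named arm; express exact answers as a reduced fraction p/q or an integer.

planetary set (12T centre, 24T on arm, 60T internal) — Willis relation
ring teeth: 12 + 2·24 = 60
12(ω_sun−ω_arm) = −60(ω_ring−ω_arm),  ω_sun = 0, ω_arm = 1
ω_ring = 1 − (12/60)(0−1) = 6/5
exact speed ratio = 6/5

6/5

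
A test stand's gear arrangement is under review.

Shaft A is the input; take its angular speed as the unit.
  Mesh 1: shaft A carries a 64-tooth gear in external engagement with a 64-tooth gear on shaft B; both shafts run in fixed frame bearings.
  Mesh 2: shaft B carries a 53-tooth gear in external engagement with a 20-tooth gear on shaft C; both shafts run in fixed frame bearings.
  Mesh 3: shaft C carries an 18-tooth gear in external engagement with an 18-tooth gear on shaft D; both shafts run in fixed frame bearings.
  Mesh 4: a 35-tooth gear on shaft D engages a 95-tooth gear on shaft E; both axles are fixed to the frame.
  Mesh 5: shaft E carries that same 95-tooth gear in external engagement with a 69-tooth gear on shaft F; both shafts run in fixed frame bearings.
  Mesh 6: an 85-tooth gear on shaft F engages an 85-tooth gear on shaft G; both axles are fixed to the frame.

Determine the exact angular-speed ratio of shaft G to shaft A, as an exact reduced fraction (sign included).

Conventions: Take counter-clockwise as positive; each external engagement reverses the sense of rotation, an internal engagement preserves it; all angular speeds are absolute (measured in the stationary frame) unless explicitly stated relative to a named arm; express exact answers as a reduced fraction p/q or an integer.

371/276

class = fixed-axis compound train [6 meshes; 6 ratios multiply, 6 sense flips]
mesh 1 [64T→64T]: running ratio 1, sense −
mesh 2 [53T→20T]: running ratio 53/20, sense +
mesh 3 [18T→18T]: running ratio 53/20, sense −
mesh 4 [35T→95T]: running ratio 371/380, sense +
mesh 5 [95T→69T]: running ratio 371/276, sense −
mesh 6 [85T→85T]: running ratio 371/276, sense +
ω_out/ω_in = 371/276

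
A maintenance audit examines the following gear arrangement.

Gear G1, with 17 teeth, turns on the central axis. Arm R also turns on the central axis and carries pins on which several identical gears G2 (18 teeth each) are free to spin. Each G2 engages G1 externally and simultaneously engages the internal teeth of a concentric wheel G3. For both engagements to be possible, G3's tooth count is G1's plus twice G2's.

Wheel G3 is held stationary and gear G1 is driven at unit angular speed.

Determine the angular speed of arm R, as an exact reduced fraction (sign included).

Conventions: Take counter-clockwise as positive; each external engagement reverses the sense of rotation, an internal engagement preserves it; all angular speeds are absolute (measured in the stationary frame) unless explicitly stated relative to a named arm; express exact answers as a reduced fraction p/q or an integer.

planetary set (17T centre, 18T on arm, 53T internal) — Willis relation
ring teeth: 17 + 2·18 = 53
17(ω_sun−ω_arm) = −53(ω_ring−ω_arm),  ω_ring = 0, ω_sun = 1
17(1−ω_arm) = −53(0−ω_arm)  ⇒  70·ω_arm = 17  ⇒  ω_arm = 17/70
exact speed ratio = 17/70

17/70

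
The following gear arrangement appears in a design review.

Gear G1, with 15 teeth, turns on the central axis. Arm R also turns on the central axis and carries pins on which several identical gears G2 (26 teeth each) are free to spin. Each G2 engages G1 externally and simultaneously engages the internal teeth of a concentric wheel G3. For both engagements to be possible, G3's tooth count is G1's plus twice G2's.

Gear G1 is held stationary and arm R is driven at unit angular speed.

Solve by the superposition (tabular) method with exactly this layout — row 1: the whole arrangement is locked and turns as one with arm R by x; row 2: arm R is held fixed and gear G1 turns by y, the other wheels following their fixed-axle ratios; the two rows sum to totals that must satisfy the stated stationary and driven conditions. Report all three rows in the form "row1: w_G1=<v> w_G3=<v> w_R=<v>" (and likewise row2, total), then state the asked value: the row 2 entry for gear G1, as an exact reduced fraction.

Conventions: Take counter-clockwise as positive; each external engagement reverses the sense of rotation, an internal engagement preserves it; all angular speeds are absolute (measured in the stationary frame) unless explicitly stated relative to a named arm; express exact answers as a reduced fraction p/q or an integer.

row1: w_G1=1 w_G3=1 w_R=1
row2: w_G1=-1 w_G3=15/67 w_R=0
total: w_G1=0 w_G3=82/67 w_R=1
asked value: -1

recognized (axles ride arm R): planetary set, 15/26/67 teeth
row 1: whole set turns with the arm by x
superposition row 2 [arm held]: sun y, ring −(15/67)·y, arm 0
boundary: total ω_sun = x + y = 0 and total ω_arm = x = 1  ⇒  y = -1, x = 1
row 2 ring = −(15/67)·(-1) = 15/67
totals (row 1 + row 2): sun 1 + (-1) = 0, ring 1 + 15/67 = 82/67, arm 1 + 0 = 1
asked cell (row2, sun) = -1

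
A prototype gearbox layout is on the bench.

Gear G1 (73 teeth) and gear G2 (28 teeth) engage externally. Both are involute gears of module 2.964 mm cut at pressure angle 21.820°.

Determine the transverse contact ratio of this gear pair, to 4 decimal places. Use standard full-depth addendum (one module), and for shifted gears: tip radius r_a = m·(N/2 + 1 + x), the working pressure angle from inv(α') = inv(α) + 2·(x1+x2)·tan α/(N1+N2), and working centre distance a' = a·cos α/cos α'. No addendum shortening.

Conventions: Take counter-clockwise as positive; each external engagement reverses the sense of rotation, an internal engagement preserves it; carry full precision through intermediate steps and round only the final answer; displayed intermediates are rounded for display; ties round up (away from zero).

1.6397

class = single-mesh tooth geometry [involute pair 73T × 28T, m = 2.964]
base radii: r_b1 = 100.435137, r_b2 = 38.523066
tip radii: r_a1 = 111.150000, r_a2 = 44.460000
no profile shift: α' = α, a' = a
action lengths: √(r_a1²−r_b1²) = 47.614134, √(r_a2²−r_b2²) = 22.196057
base pitch p_b = π·m·cos α = 8.644556
CR = (47.614134 + 22.196057 − 149.682000·sin 21.82000°)/8.644556 = 1.639714
contact ratio ≈ 1.6397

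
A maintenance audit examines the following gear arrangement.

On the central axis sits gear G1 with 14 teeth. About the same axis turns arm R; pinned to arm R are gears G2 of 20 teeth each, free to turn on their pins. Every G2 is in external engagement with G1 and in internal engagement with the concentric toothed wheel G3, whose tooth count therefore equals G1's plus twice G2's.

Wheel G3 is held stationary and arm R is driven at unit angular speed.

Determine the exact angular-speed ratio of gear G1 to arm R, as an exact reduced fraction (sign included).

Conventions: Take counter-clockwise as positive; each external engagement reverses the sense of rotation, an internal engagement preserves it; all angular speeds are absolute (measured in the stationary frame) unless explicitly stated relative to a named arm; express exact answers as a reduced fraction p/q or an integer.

34/7

planetary set (14T centre, 20T on arm, 54T internal) — Willis relation
ring teeth: 14 + 2·20 = 54
14(ω_sun−ω_arm) = −54(ω_ring−ω_arm),  ω_ring = 0, ω_arm = 1
ω_sun = 1 − (54/14)(0−1) = 34/7
ω_out/ω_in = 34/7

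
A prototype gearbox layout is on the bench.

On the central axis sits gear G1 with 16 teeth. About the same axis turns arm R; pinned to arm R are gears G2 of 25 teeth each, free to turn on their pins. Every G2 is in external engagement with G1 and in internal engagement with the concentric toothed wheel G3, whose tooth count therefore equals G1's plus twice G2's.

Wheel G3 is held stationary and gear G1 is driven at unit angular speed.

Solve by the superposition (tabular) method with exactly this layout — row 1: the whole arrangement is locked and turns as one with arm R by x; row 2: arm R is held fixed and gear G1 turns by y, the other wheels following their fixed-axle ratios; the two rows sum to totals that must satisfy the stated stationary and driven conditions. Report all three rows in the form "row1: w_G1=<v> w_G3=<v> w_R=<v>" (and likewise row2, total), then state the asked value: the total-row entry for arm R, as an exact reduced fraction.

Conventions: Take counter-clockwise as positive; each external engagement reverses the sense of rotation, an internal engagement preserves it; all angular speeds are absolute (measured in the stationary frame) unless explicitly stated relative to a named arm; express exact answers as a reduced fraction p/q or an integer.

row1: w_G1=8/41 w_G3=8/41 w_R=8/41
row2: w_G1=33/41 w_G3=-8/41 w_R=0
total: w_G1=1 w_G3=0 w_R=8/41
asked value: 8/41

class = planetary set [G3 = 16+2·25 = 66; Willis about the carrier]
row 1 (train locked, turned with arm): all members turn x
superposition row 2 [arm held]: sun y, ring −(16/66)·y, arm 0
boundary: total ω_ring = x − (16/66)·y = 0 and total ω_sun = x + y = 1  ⇒  y = 33/41, x = 8/41
row 2 ring = −(16/66)·33/41 = -8/41
totals (row 1 + row 2): sun 8/41 + 33/41 = 1, ring 8/41 + (-8/41) = 0, arm 8/41 + 0 = 8/41
asked cell (total, arm) = 8/41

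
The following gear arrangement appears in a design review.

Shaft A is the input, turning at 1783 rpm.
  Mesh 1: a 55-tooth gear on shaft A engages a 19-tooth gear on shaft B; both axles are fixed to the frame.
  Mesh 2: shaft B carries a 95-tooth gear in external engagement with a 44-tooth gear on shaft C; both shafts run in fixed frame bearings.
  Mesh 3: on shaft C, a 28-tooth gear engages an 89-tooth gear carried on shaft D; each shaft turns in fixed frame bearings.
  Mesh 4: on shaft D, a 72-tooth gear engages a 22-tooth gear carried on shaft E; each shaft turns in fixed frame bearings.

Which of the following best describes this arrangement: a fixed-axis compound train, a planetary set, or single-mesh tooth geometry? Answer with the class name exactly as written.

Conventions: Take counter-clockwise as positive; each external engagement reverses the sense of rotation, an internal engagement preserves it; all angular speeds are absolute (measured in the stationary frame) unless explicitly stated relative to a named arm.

fixed-axis compound train

class = fixed-axis compound train [4 meshes; 4 ratios multiply, 4 sense flips]
classification: fixed-axis compound train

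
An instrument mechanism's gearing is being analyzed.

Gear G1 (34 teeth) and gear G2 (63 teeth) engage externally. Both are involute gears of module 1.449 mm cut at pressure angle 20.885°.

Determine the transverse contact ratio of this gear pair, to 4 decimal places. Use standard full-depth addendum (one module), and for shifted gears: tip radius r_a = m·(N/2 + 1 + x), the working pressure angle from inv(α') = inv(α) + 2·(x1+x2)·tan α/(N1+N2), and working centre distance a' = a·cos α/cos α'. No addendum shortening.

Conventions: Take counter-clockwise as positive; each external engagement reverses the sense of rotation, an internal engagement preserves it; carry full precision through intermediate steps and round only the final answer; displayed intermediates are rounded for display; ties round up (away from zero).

1.6923

class = single-mesh tooth geometry [involute pair 34T × 63T, m = 1.449]
base radii: r_b1 = 23.014559, r_b2 = 42.644623
tip radii: r_a1 = 26.082000, r_a2 = 47.092500
no profile shift: α' = α, a' = a
action lengths: √(r_a1²−r_b1²) = 12.271952, √(r_a2²−r_b2²) = 19.978480
base pitch p_b = π·m·cos α = 4.253080
CR = (12.271952 + 19.978480 − 70.276500·sin 20.88500°)/4.253080 = 1.692261
contact ratio ≈ 1.6923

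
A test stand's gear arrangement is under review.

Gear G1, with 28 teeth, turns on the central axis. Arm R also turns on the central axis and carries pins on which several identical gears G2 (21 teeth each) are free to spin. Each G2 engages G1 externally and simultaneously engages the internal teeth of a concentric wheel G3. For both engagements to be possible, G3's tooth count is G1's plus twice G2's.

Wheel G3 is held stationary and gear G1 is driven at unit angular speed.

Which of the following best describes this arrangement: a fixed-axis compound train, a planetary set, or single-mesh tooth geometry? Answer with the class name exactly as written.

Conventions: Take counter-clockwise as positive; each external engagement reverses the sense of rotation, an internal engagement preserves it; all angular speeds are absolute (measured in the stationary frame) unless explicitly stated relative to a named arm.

recognized (axles ride arm R): planetary set, 28/21/70 teeth
classification: planetary set

planetary set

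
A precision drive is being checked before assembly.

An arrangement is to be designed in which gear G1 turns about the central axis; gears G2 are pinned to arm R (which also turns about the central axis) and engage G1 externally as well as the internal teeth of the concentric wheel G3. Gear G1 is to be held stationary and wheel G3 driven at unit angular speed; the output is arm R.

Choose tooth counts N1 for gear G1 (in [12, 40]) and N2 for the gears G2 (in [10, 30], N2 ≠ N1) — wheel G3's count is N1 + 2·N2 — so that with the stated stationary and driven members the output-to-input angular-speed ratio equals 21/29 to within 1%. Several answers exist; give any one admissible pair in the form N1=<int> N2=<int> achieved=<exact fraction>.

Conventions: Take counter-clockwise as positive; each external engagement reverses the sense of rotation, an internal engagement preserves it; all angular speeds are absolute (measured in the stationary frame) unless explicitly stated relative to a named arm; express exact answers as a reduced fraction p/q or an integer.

topology: planetary set — design target 21/29, arm = carrier (Willis)
Willis with ω_sun = 0: ω_arm/ω_ring = N3/(N1+N3); set equal to 21/29  ⇒  N3/N1 = (21/29)/(1 − 21/29) = 21/8
N3 = N1 + 2·N2  ⇒  N2/N1 = (N3/N1 − 1)/2 = (21/8 − 1)/2 = 13/16
smallest multiple with N1 ≥ 12 and N2 ≥ 10: k = 1  ⇒  N1 = 1·16 = 16, N2 = 1·13 = 13 (N1 ≤ 40, N2 ≤ 30, N2 ≠ N1 ✓), N3 = 16 + 2·13 = 42
check: N3/(N1+N3) with N1 = 16, N3 = 42 gives 21/29; |achieved − target| = 0 ≤ 21/2900 ✓

N1=16 N2=13 achieved=21/29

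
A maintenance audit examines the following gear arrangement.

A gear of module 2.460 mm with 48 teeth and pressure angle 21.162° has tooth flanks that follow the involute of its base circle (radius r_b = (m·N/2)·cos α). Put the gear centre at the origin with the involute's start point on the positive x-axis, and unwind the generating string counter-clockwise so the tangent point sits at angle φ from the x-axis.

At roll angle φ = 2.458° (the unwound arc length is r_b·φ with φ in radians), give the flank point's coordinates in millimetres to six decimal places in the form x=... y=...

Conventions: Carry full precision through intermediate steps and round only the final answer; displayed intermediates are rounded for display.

single-mesh involute tooth geometry (48T wheel at module 2.460)
pitch radius r_p = m·N/2 = 2.460·48/2 = 59.040000
base radius r_b = r_p·cos α = 59.040000·cos 21.162° = 55.058545
roll angle φ = 2.458° = 0.04290019 rad
x = r_b·(cos φ + φ·sin φ) = 55.109187
y = r_b·(sin φ − φ·cos φ) = 0.001449

x=55.109187 y=0.001449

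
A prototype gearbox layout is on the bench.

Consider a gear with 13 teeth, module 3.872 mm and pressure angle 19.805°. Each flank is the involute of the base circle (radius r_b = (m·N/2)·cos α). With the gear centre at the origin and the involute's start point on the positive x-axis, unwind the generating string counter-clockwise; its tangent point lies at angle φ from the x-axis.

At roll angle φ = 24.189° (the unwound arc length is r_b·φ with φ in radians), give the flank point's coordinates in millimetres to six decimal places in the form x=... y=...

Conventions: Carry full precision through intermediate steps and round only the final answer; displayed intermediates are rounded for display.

x=25.696473 y=0.583410

single-mesh involute tooth geometry (13T wheel at module 3.872)
pitch radius r_p = m·N/2 = 3.872·13/2 = 25.168000
base radius r_b = r_p·cos α = 25.168000·cos 19.805° = 23.679343
roll angle φ = 24.189° = 0.42217769 rad
x = r_b·(cos φ + φ·sin φ) = 25.696473
y = r_b·(sin φ − φ·cos φ) = 0.583410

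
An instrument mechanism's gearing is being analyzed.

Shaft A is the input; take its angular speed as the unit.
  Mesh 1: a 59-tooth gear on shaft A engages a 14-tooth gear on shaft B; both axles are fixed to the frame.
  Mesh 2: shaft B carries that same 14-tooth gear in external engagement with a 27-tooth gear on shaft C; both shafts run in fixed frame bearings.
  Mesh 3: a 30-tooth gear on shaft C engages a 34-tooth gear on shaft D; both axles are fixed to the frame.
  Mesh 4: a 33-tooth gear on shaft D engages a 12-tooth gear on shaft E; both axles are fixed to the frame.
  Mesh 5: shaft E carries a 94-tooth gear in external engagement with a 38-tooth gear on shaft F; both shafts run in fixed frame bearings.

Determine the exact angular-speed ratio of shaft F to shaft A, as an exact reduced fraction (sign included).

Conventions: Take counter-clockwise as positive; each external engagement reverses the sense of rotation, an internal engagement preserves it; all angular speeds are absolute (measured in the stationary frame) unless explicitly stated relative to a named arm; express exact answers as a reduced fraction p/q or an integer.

class = fixed-axis compound train [5 meshes; 5 ratios multiply, 5 sense flips]
mesh 1 [59T→14T]: running ratio 59/14, sense −
mesh 2 [14T→27T]: running ratio 59/27, sense +
mesh 3 [30T→34T]: running ratio 295/153, sense −
mesh 4 [33T→12T]: running ratio 3245/612, sense +
mesh 5 [94T→38T]: running ratio 152515/11628, sense −
ω_out/ω_in = -152515/11628

-152515/11628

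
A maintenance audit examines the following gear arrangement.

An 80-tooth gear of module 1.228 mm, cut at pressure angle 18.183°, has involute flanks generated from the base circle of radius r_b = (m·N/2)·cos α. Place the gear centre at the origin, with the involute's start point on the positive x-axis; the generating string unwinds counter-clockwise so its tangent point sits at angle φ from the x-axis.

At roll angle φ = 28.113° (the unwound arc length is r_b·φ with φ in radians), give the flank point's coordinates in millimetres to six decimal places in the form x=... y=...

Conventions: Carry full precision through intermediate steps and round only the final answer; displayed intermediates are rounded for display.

x=51.951159 y=1.793709

single-mesh involute tooth geometry (80T wheel at module 1.228)
pitch radius r_p = m·N/2 = 1.228·80/2 = 49.120000
base radius r_b = r_p·cos α = 49.120000·cos 18.183° = 46.667177
roll angle φ = 28.113° = 0.49066441 rad
x = r_b·(cos φ + φ·sin φ) = 51.951159
y = r_b·(sin φ − φ·cos φ) = 1.793709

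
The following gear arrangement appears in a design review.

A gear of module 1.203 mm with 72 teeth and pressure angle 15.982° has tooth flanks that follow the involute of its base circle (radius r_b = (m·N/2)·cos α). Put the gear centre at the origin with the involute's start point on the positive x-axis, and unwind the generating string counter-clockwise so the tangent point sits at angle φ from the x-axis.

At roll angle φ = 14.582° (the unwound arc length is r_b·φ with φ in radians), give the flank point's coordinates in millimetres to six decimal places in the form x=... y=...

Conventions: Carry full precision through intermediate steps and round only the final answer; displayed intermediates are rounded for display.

topology: single-mesh involute geometry — m = 1.203, N = 72
pitch radius r_p = m·N/2 = 1.203·72/2 = 43.308000
base radius r_b = r_p·cos α = 43.308000·cos 15.982° = 41.634070
roll angle φ = 14.582° = 0.25450391 rad
x = r_b·(cos φ + φ·sin φ) = 42.960680
y = r_b·(sin φ − φ·cos φ) = 0.227298

x=42.960680 y=0.227298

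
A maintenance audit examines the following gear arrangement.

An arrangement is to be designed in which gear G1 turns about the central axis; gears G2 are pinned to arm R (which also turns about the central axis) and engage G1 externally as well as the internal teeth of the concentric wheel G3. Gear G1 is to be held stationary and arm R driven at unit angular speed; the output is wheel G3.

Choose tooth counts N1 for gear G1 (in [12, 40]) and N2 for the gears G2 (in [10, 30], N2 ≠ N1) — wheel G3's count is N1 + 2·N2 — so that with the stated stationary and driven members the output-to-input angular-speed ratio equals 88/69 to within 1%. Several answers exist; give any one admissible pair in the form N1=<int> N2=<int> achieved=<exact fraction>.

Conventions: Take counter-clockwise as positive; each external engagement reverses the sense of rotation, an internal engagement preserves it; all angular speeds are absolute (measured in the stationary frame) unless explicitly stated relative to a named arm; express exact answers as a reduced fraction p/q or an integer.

topology: planetary set — design target 88/69, arm = carrier (Willis)
Willis with ω_sun = 0: ω_ring/ω_arm = (N1+N3)/N3; set equal to 88/69  ⇒  N3/N1 = 1/(88/69 − 1) = 69/19
N3 = N1 + 2·N2  ⇒  N2/N1 = (N3/N1 − 1)/2 = (69/19 − 1)/2 = 25/19
smallest multiple with N1 ≥ 12 and N2 ≥ 10: k = 1  ⇒  N1 = 1·19 = 19, N2 = 1·25 = 25 (N1 ≤ 40, N2 ≤ 30, N2 ≠ N1 ✓), N3 = 19 + 2·25 = 69
check: (N1+N3)/N3 with N1 = 19, N3 = 69 gives 88/69; |achieved − target| = 0 ≤ 22/1725 ✓

N1=19 N2=25 achieved=88/69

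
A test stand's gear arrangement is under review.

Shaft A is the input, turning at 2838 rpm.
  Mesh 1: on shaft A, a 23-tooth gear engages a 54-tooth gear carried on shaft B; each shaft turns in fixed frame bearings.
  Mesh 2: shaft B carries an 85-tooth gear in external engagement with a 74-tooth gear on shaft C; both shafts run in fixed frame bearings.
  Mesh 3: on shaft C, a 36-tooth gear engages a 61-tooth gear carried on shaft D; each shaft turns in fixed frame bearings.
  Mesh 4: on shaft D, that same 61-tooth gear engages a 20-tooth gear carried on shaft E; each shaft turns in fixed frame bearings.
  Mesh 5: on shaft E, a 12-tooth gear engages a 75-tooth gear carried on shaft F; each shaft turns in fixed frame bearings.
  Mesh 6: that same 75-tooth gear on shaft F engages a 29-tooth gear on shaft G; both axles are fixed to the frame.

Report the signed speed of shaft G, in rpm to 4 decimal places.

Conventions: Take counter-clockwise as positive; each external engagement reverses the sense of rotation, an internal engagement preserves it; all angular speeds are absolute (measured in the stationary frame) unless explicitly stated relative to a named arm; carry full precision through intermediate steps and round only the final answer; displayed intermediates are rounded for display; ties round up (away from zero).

recognized (7 fixed axles, 6 meshes): fixed-axis compound train
mesh 1 [23T→54T]: ω = 2838.0000×23/54 = 1208.7778 rpm, sense flips to −
mesh 2 [85T→74T]: ω = 1208.7778×85/74 = 1388.4610 rpm, sense flips to +
mesh 3 [36T→61T]: ω = 1388.4610×36/61 = 819.4196 rpm, sense flips to −
mesh 4 [61T→20T]: ω = 819.4196×61/20 = 2499.2297 rpm, sense flips to +
mesh 5 [12T→75T]: ω = 2499.2297×12/75 = 399.8768 rpm, sense flips to −
mesh 6 [75T→29T]: ω = 399.8768×75/29 = 1034.1640 rpm, sense flips to +
signed output speed = +1034.1640 rpm

+1034.1640 rpm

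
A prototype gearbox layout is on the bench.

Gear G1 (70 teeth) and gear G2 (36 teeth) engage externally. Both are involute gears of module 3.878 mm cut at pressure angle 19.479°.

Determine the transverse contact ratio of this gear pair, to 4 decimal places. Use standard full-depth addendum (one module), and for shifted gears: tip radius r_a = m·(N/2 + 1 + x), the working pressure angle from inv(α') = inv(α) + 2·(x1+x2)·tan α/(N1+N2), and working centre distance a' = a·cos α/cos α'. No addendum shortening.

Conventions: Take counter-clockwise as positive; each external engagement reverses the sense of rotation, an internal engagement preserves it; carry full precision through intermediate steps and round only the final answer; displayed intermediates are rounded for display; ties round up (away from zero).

1.7784

class = single-mesh tooth geometry [involute pair 70T × 36T, m = 3.878]
base radii: r_b1 = 127.961327, r_b2 = 65.808683
tip radii: r_a1 = 139.608000, r_a2 = 73.682000
no profile shift: α' = α, a' = a
action lengths: √(r_a1²−r_b1²) = 55.823762, √(r_a2²−r_b2²) = 33.139922
base pitch p_b = π·m·cos α = 11.485782
CR = (55.823762 + 33.139922 − 205.534000·sin 19.47900°)/11.485782 = 1.778376
contact ratio ≈ 1.7784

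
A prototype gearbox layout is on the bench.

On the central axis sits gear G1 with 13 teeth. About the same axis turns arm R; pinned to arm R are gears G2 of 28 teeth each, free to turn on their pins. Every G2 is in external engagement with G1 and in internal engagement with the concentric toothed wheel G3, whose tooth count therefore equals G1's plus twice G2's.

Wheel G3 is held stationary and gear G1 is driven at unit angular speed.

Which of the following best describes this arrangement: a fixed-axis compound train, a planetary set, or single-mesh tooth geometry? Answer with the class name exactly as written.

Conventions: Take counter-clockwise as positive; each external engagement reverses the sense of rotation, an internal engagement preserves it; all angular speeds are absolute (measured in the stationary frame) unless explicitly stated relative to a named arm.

planetary set

planetary set (13T centre, 28T on arm, 69T internal) — Willis relation
classification: planetary set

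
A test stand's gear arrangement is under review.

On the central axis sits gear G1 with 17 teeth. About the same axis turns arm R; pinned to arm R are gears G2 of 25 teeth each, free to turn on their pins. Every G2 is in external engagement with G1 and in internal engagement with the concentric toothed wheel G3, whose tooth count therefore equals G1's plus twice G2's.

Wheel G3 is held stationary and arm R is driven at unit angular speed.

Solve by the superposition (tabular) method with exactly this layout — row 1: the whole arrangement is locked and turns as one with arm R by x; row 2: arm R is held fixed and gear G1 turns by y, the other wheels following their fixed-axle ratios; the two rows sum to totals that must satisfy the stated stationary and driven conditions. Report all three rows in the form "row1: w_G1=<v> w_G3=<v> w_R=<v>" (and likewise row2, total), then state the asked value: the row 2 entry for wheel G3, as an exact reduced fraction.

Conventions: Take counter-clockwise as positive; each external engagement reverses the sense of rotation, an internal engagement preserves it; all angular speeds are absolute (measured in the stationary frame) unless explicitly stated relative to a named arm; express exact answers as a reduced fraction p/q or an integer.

row1: w_G1=1 w_G3=1 w_R=1
row2: w_G1=67/17 w_G3=-1 w_R=0
total: w_G1=84/17 w_G3=0 w_R=1
asked value: -1

topology: planetary set — G1 17T / G2 25T / G3 67T, arm = carrier (Willis)
row 1 — lock + rotate with arm: ω_sun = ω_ring = ω_arm = x
superposition row 2 [arm held]: sun y, ring −(17/67)·y, arm 0
boundary: total ω_ring = x − (17/67)·y = 0 and total ω_arm = x = 1  ⇒  y = 67/17, x = 1
row 2 ring = −(17/67)·67/17 = -1
totals (row 1 + row 2): sun 1 + 67/17 = 84/17, ring 1 + (-1) = 0, arm 1 + 0 = 1
asked cell (row2, ring) = -1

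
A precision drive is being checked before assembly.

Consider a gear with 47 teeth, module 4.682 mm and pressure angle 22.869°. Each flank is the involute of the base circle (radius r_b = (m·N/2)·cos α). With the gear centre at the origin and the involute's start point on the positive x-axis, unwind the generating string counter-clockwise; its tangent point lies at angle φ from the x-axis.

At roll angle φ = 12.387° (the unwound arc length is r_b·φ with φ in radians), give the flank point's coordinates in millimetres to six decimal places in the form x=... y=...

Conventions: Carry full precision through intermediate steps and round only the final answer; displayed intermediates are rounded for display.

x=103.720009 y=0.339878

recognized (one wheel, involute flank): single-mesh tooth geometry, m = 4.682, N = 47
pitch radius r_p = m·N/2 = 4.682·47/2 = 110.027000
base radius r_b = r_p·cos α = 110.027000·cos 22.869° = 101.378416
roll angle φ = 12.387° = 0.21619393 rad
x = r_b·(cos φ + φ·sin φ) = 103.720009
y = r_b·(sin φ − φ·cos φ) = 0.339878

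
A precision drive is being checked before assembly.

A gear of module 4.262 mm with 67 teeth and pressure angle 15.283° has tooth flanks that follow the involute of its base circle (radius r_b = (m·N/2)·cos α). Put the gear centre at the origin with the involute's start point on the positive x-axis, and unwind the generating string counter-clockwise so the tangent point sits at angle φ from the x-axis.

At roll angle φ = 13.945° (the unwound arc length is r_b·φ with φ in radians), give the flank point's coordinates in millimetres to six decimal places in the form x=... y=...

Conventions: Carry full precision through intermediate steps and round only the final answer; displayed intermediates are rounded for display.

x=141.746853 y=0.657981

recognized (one wheel, involute flank): single-mesh tooth geometry, m = 4.262, N = 67
pitch radius r_p = m·N/2 = 4.262·67/2 = 142.777000
base radius r_b = r_p·cos α = 142.777000·cos 15.283° = 137.727787
roll angle φ = 13.945° = 0.24338616 rad
x = r_b·(cos φ + φ·sin φ) = 141.746853
y = r_b·(sin φ − φ·cos φ) = 0.657981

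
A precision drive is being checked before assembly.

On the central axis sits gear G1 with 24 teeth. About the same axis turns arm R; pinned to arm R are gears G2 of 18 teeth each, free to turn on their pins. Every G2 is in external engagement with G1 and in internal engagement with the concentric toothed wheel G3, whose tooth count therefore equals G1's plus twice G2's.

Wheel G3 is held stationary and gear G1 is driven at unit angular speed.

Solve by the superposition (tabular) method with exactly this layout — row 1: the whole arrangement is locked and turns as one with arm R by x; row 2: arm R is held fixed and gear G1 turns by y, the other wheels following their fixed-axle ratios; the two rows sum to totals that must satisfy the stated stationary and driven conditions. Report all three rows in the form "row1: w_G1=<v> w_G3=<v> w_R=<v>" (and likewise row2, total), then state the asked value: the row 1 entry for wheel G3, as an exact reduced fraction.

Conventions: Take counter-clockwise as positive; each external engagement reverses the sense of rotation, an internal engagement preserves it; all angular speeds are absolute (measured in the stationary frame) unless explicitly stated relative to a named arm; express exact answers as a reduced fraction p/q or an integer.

row1: w_G1=2/7 w_G3=2/7 w_R=2/7
row2: w_G1=5/7 w_G3=-2/7 w_R=0
total: w_G1=1 w_G3=0 w_R=2/7
asked value: 2/7

topology: planetary set — G1 24T / G2 18T / G3 60T, arm = carrier (Willis)
row 1: whole set turns with the arm by x
superposition row 2 [arm held]: sun y, ring −(24/60)·y, arm 0
boundary: total ω_ring = x − (24/60)·y = 0 and total ω_sun = x + y = 1  ⇒  y = 5/7, x = 2/7
row 2 ring = −(24/60)·5/7 = -2/7
totals (row 1 + row 2): sun 2/7 + 5/7 = 1, ring 2/7 + (-2/7) = 0, arm 2/7 + 0 = 2/7
asked cell (row1, ring) = 2/7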